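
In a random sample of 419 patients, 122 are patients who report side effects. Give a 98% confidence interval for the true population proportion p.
(0.240, 0.343)

Proportion CI:
p̂ = 122/419 = 0.29117
SE = √(p̂(1-p̂)/n) = √(0.29117 · 0.70883 / 419) = 0.02219

z* = 2.326
Margin = z* · SE = 2.326 · 0.02219 = 0.0516

CI: 0.29117 ± 0.0516 = (0.240, 0.343)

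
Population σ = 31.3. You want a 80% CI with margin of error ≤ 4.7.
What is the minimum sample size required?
n ≥ 73

For margin E ≤ 4.7:
n ≥ (z* · σ / E)²
n ≥ (1.282 · 31.3 / 4.7)²
n ≥ 72.89

Minimum n = 73 (rounding up)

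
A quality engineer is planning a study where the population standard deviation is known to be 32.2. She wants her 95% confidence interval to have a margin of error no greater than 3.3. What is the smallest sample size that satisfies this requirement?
n ≥ 366

For margin E ≤ 3.3:
n ≥ (z* · σ / E)²
n ≥ (1.960 · 32.2 / 3.3)²
n ≥ 365.76

Minimum n = 366 (rounding up)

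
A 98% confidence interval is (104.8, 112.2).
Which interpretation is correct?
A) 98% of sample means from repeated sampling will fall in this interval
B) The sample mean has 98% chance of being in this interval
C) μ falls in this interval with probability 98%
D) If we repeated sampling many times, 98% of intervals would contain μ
D

A) Wrong — coverage applies to intervals containing μ, not to future x̄ values.
B) Wrong — x̄ is observed and sits in the interval by construction.
C) Wrong — μ is fixed; the randomness lives in the interval, not in μ.
D) Correct — this is the frequentist long-run coverage interpretation.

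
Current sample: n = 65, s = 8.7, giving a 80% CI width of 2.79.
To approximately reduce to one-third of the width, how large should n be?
n ≈ 585

CI width ∝ 1/√n
To reduce width by factor 3, need √n to grow by 3 → need 3² = 9 times as many samples.

Current: n = 65, width = 2.79
New: n = 585, width ≈ 0.92

Width reduced by factor of 2.79/0.92 = 3.03.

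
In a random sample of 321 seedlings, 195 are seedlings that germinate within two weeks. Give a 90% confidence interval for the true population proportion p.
(0.563, 0.652)

Proportion CI:
p̂ = 195/321 = 0.60748
SE = √(p̂(1-p̂)/n) = √(0.60748 · 0.39252 / 321) = 0.02725

z* = 1.645
Margin = z* · SE = 1.645 · 0.02725 = 0.0448

CI: 0.60748 ± 0.0448 = (0.563, 0.652)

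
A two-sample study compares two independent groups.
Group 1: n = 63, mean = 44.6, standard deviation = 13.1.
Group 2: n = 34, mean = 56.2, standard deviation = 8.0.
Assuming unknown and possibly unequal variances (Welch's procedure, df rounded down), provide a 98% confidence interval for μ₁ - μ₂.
(-16.68, -6.52)

Difference: x̄₁ - x̄₂ = -11.60
SE = √(s₁²/n₁ + s₂²/n₂) = √(13.1²/63 + 8.0²/34) = 2.1462
df = 93.45 → 93 (Welch–Satterthwaite, rounded down)
t* = 2.367

CI: -11.60 ± 2.367 · 2.1462 = -11.60 ± 5.08 = (-16.68, -6.52)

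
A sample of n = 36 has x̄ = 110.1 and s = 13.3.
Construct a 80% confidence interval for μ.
(107.21, 112.99)

t-interval (σ unknown):
df = n - 1 = 35
t* = 1.306 for 80% confidence

Margin of error = t* · s/√n = 1.306 · 13.3/√36 = 2.89

CI: (107.21, 112.99)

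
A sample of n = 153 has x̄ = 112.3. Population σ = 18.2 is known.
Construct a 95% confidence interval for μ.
(109.42, 115.18)

z-interval (σ known):
z* = 1.960 for 95% confidence

Margin of error = z* · σ/√n = 1.960 · 18.2/√153 = 2.88

CI: (112.3 - 2.88, 112.3 + 2.88) = (109.42, 115.18)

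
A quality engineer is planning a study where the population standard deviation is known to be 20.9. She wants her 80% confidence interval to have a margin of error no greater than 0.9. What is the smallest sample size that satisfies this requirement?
n ≥ 887

For margin E ≤ 0.9:
n ≥ (z* · σ / E)²
n ≥ (1.282 · 20.9 / 0.9)²
n ≥ 886.31

Minimum n = 887 (rounding up)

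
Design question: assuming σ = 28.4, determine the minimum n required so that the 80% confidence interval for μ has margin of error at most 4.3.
n ≥ 72

For margin E ≤ 4.3:
n ≥ (z* · σ / E)²
n ≥ (1.282 · 28.4 / 4.3)²
n ≥ 71.69

Minimum n = 72 (rounding up)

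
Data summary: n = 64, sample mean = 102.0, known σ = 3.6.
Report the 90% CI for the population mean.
(101.26, 102.74)

z-interval (σ known):
z* = 1.645 for 90% confidence

Margin of error = z* · σ/√n = 1.645 · 3.6/√64 = 0.74

CI: (102.0 - 0.74, 102.0 + 0.74) = (101.26, 102.74)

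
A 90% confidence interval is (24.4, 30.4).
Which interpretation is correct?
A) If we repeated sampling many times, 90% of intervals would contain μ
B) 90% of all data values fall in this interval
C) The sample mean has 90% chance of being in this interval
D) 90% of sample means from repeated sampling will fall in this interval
A

A) Correct — this is the frequentist long-run coverage interpretation.
B) Wrong — a CI is about the parameter μ, not individual data values.
C) Wrong — x̄ is observed and sits in the interval by construction.
D) Wrong — coverage applies to intervals containing μ, not to future x̄ values.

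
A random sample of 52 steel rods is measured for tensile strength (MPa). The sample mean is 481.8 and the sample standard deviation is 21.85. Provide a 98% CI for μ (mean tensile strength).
(474.52, 489.08)

t-interval (σ unknown):
df = n - 1 = 51
t* = 2.402 for 98% confidence

Margin of error = t* · s/√n = 2.402 · 21.85/√52 = 7.28

CI: (474.52, 489.08)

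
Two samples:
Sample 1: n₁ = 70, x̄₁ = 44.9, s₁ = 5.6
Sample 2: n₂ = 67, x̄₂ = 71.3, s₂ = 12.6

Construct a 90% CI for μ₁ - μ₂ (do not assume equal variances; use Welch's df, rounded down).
(-29.19, -23.61)

Difference: x̄₁ - x̄₂ = -26.40
SE = √(s₁²/n₁ + s₂²/n₂) = √(5.6²/70 + 12.6²/67) = 1.6786
df = 90.23 → 90 (Welch–Satterthwaite, rounded down)
t* = 1.662

CI: -26.40 ± 1.662 · 1.6786 = -26.40 ± 2.79 = (-29.19, -23.61)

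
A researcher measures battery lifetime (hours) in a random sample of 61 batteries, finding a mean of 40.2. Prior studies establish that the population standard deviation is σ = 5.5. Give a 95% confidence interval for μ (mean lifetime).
(38.82, 41.58)

z-interval (σ known):
z* = 1.960 for 95% confidence

Margin of error = z* · σ/√n = 1.960 · 5.5/√61 = 1.38

CI: (40.2 - 1.38, 40.2 + 1.38) = (38.82, 41.58)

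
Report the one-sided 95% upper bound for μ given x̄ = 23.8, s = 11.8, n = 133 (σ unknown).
μ ≤ 25.49

Upper bound (one-sided):
t* = 1.656 (one-sided for 95%)
Upper bound = x̄ + t* · s/√n = 23.8 + 1.656 · 11.8/√133 = 25.49

We are 95% confident that μ ≤ 25.49.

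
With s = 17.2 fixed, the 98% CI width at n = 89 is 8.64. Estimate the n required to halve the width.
n ≈ 356

CI width ∝ 1/√n
To reduce width by factor 2, need √n to grow by 2 → need 2² = 4 times as many samples.

Current: n = 89, width = 8.64
New: n = 356, width ≈ 4.26

Width reduced by factor of 8.64/4.26 = 2.03.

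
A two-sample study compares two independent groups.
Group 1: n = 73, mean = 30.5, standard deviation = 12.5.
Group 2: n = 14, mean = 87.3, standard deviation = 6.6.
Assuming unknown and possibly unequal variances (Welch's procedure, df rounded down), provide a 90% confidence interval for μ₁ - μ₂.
(-60.68, -52.92)

Difference: x̄₁ - x̄₂ = -56.80
SE = √(s₁²/n₁ + s₂²/n₂) = √(12.5²/73 + 6.6²/14) = 2.2917
df = 34.12 → 34 (Welch–Satterthwaite, rounded down)
t* = 1.691

CI: -56.80 ± 1.691 · 2.2917 = -56.80 ± 3.88 = (-60.68, -52.92)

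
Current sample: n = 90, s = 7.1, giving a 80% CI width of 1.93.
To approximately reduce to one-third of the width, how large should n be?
n ≈ 810

CI width ∝ 1/√n
To reduce width by factor 3, need √n to grow by 3 → need 3² = 9 times as many samples.

Current: n = 90, width = 1.93
New: n = 810, width ≈ 0.64

Width reduced by factor of 1.93/0.64 = 3.02.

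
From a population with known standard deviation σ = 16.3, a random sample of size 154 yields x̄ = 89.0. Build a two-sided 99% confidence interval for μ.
(85.62, 92.38)

z-interval (σ known):
z* = 2.576 for 99% confidence

Margin of error = z* · σ/√n = 2.576 · 16.3/√154 = 3.38

CI: (89.0 - 3.38, 89.0 + 3.38) = (85.62, 92.38)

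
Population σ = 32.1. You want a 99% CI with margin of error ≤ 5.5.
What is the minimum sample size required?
n ≥ 227

For margin E ≤ 5.5:
n ≥ (z* · σ / E)²
n ≥ (2.576 · 32.1 / 5.5)²
n ≥ 226.04

Minimum n = 227 (rounding up)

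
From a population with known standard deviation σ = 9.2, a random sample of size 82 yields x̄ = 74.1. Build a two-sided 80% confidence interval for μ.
(72.80, 75.40)

z-interval (σ known):
z* = 1.282 for 80% confidence

Margin of error = z* · σ/√n = 1.282 · 9.2/√82 = 1.30

CI: (74.1 - 1.30, 74.1 + 1.30) = (72.80, 75.40)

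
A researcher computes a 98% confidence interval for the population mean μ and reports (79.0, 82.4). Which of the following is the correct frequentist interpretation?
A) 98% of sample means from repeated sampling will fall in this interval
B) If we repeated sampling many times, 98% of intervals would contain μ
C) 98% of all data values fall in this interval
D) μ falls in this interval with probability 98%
B

A) Wrong — coverage applies to intervals containing μ, not to future x̄ values.
B) Correct — this is the frequentist long-run coverage interpretation.
C) Wrong — a CI is about the parameter μ, not individual data values.
D) Wrong — μ is fixed; the randomness lives in the interval, not in μ.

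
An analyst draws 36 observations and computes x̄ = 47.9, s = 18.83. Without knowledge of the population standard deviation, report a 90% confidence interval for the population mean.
(42.60, 53.20)

t-interval (σ unknown):
df = n - 1 = 35
t* = 1.690 for 90% confidence

Margin of error = t* · s/√n = 1.690 · 18.83/√36 = 5.30

CI: (42.60, 53.20)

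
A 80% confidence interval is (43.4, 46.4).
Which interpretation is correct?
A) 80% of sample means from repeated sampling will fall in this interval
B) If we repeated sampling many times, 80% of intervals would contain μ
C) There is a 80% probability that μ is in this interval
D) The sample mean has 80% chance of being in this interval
B

A) Wrong — coverage applies to intervals containing μ, not to future x̄ values.
B) Correct — this is the frequentist long-run coverage interpretation.
C) Wrong — μ is fixed; the randomness lives in the interval, not in μ.
D) Wrong — x̄ is observed and sits in the interval by construction.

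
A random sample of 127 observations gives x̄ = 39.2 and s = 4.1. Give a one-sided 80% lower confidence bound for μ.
μ ≥ 38.89

Lower bound (one-sided):
t* = 0.844 (one-sided for 80%)
Lower bound = x̄ - t* · s/√n = 39.2 - 0.844 · 4.1/√127 = 38.89

We are 80% confident that μ ≥ 38.89.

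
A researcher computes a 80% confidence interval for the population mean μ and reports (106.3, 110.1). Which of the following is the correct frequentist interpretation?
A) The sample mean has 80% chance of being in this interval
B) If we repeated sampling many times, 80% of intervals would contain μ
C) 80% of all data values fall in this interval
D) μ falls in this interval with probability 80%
B

A) Wrong — x̄ is observed and sits in the interval by construction.
B) Correct — this is the frequentist long-run coverage interpretation.
C) Wrong — a CI is about the parameter μ, not individual data values.
D) Wrong — μ is fixed; the randomness lives in the interval, not in μ.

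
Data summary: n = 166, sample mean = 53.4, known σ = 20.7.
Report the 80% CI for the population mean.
(51.34, 55.46)

z-interval (σ known):
z* = 1.282 for 80% confidence

Margin of error = z* · σ/√n = 1.282 · 20.7/√166 = 2.06

CI: (53.4 - 2.06, 53.4 + 2.06) = (51.34, 55.46)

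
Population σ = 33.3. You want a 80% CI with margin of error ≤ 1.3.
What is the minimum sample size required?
n ≥ 1079

For margin E ≤ 1.3:
n ≥ (z* · σ / E)²
n ≥ (1.282 · 33.3 / 1.3)²
n ≥ 1078.39

Minimum n = 1079 (rounding up)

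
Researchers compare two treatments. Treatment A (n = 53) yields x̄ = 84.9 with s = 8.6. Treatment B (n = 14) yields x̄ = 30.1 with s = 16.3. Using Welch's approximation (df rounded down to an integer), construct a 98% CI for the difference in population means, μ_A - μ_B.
(42.96, 66.64)

Difference: x̄₁ - x̄₂ = 54.80
SE = √(s₁²/n₁ + s₂²/n₂) = √(8.6²/53 + 16.3²/14) = 4.5137
df = 14.96 → 14 (Welch–Satterthwaite, rounded down)
t* = 2.624

CI: 54.80 ± 2.624 · 4.5137 = 54.80 ± 11.84 = (42.96, 66.64)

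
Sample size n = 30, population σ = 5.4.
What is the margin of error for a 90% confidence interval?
Margin of error = 1.62

Margin of error = z* · σ/√n
= 1.645 · 5.4/√30
= 1.645 · 5.4/5.4772
= 1.62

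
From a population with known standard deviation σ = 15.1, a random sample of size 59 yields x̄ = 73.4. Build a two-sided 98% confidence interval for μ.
(68.83, 77.97)

z-interval (σ known):
z* = 2.326 for 98% confidence

Margin of error = z* · σ/√n = 2.326 · 15.1/√59 = 4.57

CI: (73.4 - 4.57, 73.4 + 4.57) = (68.83, 77.97)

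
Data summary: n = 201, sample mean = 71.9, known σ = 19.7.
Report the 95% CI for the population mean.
(69.18, 74.62)

z-interval (σ known):
z* = 1.960 for 95% confidence

Margin of error = z* · σ/√n = 1.960 · 19.7/√201 = 2.72

CI: (71.9 - 2.72, 71.9 + 2.72) = (69.18, 74.62)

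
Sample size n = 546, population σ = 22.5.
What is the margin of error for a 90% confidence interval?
Margin of error = 1.58

Margin of error = z* · σ/√n
= 1.645 · 22.5/√546
= 1.645 · 22.5/23.3666
= 1.58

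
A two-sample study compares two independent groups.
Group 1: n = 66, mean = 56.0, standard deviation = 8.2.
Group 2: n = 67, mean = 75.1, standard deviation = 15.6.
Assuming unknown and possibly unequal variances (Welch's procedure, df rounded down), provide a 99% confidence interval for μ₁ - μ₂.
(-24.76, -13.44)

Difference: x̄₁ - x̄₂ = -19.10
SE = √(s₁²/n₁ + s₂²/n₂) = √(8.2²/66 + 15.6²/67) = 2.1566
df = 100.21 → 100 (Welch–Satterthwaite, rounded down)
t* = 2.626

CI: -19.10 ± 2.626 · 2.1566 = -19.10 ± 5.66 = (-24.76, -13.44)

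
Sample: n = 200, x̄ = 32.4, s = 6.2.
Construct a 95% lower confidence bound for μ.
μ ≥ 31.68

Lower bound (one-sided):
t* = 1.653 (one-sided for 95%)
Lower bound = x̄ - t* · s/√n = 32.4 - 1.653 · 6.2/√200 = 31.68

We are 95% confident that μ ≥ 31.68.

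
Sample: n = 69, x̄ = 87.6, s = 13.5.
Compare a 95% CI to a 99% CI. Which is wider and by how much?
99% CI is wider by 2.13

df = 68
95% CI: t* = 1.995, (84.36, 90.84), width = 2 · t* · s/√n = 6.48
99% CI: t* = 2.650, (83.29, 91.91), width = 2 · t* · s/√n = 8.61

The 99% CI is wider by 8.61 - 6.48 = 2.13.
Higher confidence requires a wider interval.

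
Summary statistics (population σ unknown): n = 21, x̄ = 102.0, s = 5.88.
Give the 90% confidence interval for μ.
(99.79, 104.21)

t-interval (σ unknown):
df = n - 1 = 20
t* = 1.725 for 90% confidence

Margin of error = t* · s/√n = 1.725 · 5.88/√21 = 2.21

CI: (99.79, 104.21)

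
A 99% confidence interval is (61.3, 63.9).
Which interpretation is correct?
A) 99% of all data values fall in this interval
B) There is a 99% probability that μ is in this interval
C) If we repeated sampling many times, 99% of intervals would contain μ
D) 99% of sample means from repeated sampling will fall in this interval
C

A) Wrong — a CI is about the parameter μ, not individual data values.
B) Wrong — μ is fixed; the randomness lives in the interval, not in μ.
C) Correct — this is the frequentist long-run coverage interpretation.
D) Wrong — coverage applies to intervals containing μ, not to future x̄ values.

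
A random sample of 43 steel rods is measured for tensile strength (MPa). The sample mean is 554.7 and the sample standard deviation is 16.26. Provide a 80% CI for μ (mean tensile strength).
(551.47, 557.93)

t-interval (σ unknown):
df = n - 1 = 42
t* = 1.302 for 80% confidence

Margin of error = t* · s/√n = 1.302 · 16.26/√43 = 3.23

CI: (551.47, 557.93)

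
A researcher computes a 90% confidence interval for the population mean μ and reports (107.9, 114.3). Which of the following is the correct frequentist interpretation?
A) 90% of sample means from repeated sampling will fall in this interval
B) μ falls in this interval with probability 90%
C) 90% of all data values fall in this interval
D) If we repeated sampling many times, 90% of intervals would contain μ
D

A) Wrong — coverage applies to intervals containing μ, not to future x̄ values.
B) Wrong — μ is fixed; the randomness lives in the interval, not in μ.
C) Wrong — a CI is about the parameter μ, not individual data values.
D) Correct — this is the frequentist long-run coverage interpretation.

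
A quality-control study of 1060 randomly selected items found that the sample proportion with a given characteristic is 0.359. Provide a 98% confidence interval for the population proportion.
(0.325, 0.393)

Proportion CI:
SE = √(p̂(1-p̂)/n) = √(0.359 · 0.641 / 1060) = 0.01473

z* = 2.326
Margin = z* · SE = 2.326 · 0.01473 = 0.0343

CI: 0.359 ± 0.0343 = (0.325, 0.393)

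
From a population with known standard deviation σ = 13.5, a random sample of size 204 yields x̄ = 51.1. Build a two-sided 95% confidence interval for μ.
(49.25, 52.95)

z-interval (σ known):
z* = 1.960 for 95% confidence

Margin of error = z* · σ/√n = 1.960 · 13.5/√204 = 1.85

CI: (51.1 - 1.85, 51.1 + 1.85) = (49.25, 52.95)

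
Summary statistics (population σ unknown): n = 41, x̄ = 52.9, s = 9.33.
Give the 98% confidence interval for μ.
(49.37, 56.43)

t-interval (σ unknown):
df = n - 1 = 40
t* = 2.423 for 98% confidence

Margin of error = t* · s/√n = 2.423 · 9.33/√41 = 3.53

CI: (49.37, 56.43)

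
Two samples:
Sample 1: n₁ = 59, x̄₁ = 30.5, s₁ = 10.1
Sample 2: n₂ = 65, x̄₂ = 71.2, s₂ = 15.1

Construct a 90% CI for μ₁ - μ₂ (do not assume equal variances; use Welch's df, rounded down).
(-44.50, -36.90)

Difference: x̄₁ - x̄₂ = -40.70
SE = √(s₁²/n₁ + s₂²/n₂) = √(10.1²/59 + 15.1²/65) = 2.2884
df = 112.48 → 112 (Welch–Satterthwaite, rounded down)
t* = 1.659

CI: -40.70 ± 1.659 · 2.2884 = -40.70 ± 3.80 = (-44.50, -36.90)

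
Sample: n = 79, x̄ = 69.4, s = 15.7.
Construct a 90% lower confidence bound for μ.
μ ≥ 67.12

Lower bound (one-sided):
t* = 1.292 (one-sided for 90%)
Lower bound = x̄ - t* · s/√n = 69.4 - 1.292 · 15.7/√79 = 67.12

We are 90% confident that μ ≥ 67.12.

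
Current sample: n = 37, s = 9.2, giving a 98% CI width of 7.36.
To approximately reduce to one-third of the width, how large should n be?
n ≈ 333

CI width ∝ 1/√n
To reduce width by factor 3, need √n to grow by 3 → need 3² = 9 times as many samples.

Current: n = 37, width = 7.36
New: n = 333, width ≈ 2.36

Width reduced by factor of 7.36/2.36 = 3.12.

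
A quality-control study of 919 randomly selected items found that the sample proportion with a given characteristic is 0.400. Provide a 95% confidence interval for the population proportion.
(0.368, 0.432)

Proportion CI:
SE = √(p̂(1-p̂)/n) = √(0.400 · 0.600 / 919) = 0.01616

z* = 1.960
Margin = z* · SE = 1.960 · 0.01616 = 0.0317

CI: 0.400 ± 0.0317 = (0.368, 0.432)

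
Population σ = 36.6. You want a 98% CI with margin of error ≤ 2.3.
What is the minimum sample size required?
n ≥ 1371

For margin E ≤ 2.3:
n ≥ (z* · σ / E)²
n ≥ (2.326 · 36.6 / 2.3)²
n ≥ 1370.02

Minimum n = 1371 (rounding up)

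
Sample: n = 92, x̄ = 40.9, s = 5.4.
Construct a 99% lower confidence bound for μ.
μ ≥ 39.57

Lower bound (one-sided):
t* = 2.368 (one-sided for 99%)
Lower bound = x̄ - t* · s/√n = 40.9 - 2.368 · 5.4/√92 = 39.57

We are 99% confident that μ ≥ 39.57.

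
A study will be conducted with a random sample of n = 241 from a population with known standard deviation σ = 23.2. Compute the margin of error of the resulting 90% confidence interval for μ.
Margin of error = 2.46

Margin of error = z* · σ/√n
= 1.645 · 23.2/√241
= 1.645 · 23.2/15.5242
= 2.46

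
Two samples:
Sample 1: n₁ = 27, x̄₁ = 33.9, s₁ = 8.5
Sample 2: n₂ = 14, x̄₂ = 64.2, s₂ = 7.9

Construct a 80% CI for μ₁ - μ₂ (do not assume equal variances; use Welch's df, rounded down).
(-33.81, -26.79)

Difference: x̄₁ - x̄₂ = -30.30
SE = √(s₁²/n₁ + s₂²/n₂) = √(8.5²/27 + 7.9²/14) = 2.6709
df = 28.21 → 28 (Welch–Satterthwaite, rounded down)
t* = 1.313

CI: -30.30 ± 1.313 · 2.6709 = -30.30 ± 3.51 = (-33.81, -26.79)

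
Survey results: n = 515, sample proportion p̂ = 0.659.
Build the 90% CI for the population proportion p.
(0.625, 0.693)

Proportion CI:
SE = √(p̂(1-p̂)/n) = √(0.659 · 0.341 / 515) = 0.02089

z* = 1.645
Margin = z* · SE = 1.645 · 0.02089 = 0.0344

CI: 0.659 ± 0.0344 = (0.625, 0.693)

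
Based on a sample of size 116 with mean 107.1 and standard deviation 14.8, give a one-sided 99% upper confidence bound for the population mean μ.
μ ≤ 110.34

Upper bound (one-sided):
t* = 2.359 (one-sided for 99%)
Upper bound = x̄ + t* · s/√n = 107.1 + 2.359 · 14.8/√116 = 110.34

We are 99% confident that μ ≤ 110.34.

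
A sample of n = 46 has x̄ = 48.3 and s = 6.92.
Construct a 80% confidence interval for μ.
(46.97, 49.63)

t-interval (σ unknown):
df = n - 1 = 45
t* = 1.301 for 80% confidence

Margin of error = t* · s/√n = 1.301 · 6.92/√46 = 1.33

CI: (46.97, 49.63)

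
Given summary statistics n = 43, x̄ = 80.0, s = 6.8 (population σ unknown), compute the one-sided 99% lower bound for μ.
μ ≥ 77.49

Lower bound (one-sided):
t* = 2.418 (one-sided for 99%)
Lower bound = x̄ - t* · s/√n = 80.0 - 2.418 · 6.8/√43 = 77.49

We are 99% confident that μ ≥ 77.49.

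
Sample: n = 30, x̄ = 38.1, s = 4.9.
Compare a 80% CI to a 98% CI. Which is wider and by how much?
98% CI is wider by 2.06

df = 29
80% CI: t* = 1.311, (36.93, 39.27), width = 2 · t* · s/√n = 2.35
98% CI: t* = 2.462, (35.90, 40.30), width = 2 · t* · s/√n = 4.41

The 98% CI is wider by 4.41 - 2.35 = 2.06.
Higher confidence requires a wider interval.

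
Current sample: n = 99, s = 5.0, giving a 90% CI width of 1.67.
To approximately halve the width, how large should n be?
n ≈ 396

CI width ∝ 1/√n
To reduce width by factor 2, need √n to grow by 2 → need 2² = 4 times as many samples.

Current: n = 99, width = 1.67
New: n = 396, width ≈ 0.83

Width reduced by factor of 1.67/0.83 = 2.01.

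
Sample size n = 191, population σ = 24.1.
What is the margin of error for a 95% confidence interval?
Margin of error = 3.42

Margin of error = z* · σ/√n
= 1.960 · 24.1/√191
= 1.960 · 24.1/13.8203
= 3.42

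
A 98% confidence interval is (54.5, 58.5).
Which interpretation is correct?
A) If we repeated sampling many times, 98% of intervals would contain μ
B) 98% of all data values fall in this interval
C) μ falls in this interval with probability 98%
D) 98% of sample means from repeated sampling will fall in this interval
A

A) Correct — this is the frequentist long-run coverage interpretation.
B) Wrong — a CI is about the parameter μ, not individual data values.
C) Wrong — μ is fixed; the randomness lives in the interval, not in μ.
D) Wrong — coverage applies to intervals containing μ, not to future x̄ values.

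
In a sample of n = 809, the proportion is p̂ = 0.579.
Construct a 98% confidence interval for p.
(0.539, 0.619)

Proportion CI:
SE = √(p̂(1-p̂)/n) = √(0.579 · 0.421 / 809) = 0.01736

z* = 2.326
Margin = z* · SE = 2.326 · 0.01736 = 0.0404

CI: 0.579 ± 0.0404 = (0.539, 0.619)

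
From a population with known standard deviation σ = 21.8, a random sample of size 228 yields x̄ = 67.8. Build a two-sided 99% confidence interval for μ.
(64.08, 71.52)

z-interval (σ known):
z* = 2.576 for 99% confidence

Margin of error = z* · σ/√n = 2.576 · 21.8/√228 = 3.72

CI: (67.8 - 3.72, 67.8 + 3.72) = (64.08, 71.52)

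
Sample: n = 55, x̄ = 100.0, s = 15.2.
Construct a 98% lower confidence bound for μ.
μ ≥ 95.69

Lower bound (one-sided):
t* = 2.105 (one-sided for 98%)
Lower bound = x̄ - t* · s/√n = 100.0 - 2.105 · 15.2/√55 = 95.69

We are 98% confident that μ ≥ 95.69.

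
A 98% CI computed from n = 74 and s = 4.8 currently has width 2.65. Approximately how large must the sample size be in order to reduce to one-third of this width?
n ≈ 666

CI width ∝ 1/√n
To reduce width by factor 3, need √n to grow by 3 → need 3² = 9 times as many samples.

Current: n = 74, width = 2.65
New: n = 666, width ≈ 0.87

Width reduced by factor of 2.65/0.87 = 3.05.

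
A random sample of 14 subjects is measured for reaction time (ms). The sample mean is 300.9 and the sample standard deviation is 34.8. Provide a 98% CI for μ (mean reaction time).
(276.25, 325.55)

t-interval (σ unknown):
df = n - 1 = 13
t* = 2.650 for 98% confidence

Margin of error = t* · s/√n = 2.650 · 34.8/√14 = 24.65

CI: (276.25, 325.55)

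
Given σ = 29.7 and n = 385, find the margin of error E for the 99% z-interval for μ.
Margin of error = 3.90

Margin of error = z* · σ/√n
= 2.576 · 29.7/√385
= 2.576 · 29.7/19.6214
= 3.90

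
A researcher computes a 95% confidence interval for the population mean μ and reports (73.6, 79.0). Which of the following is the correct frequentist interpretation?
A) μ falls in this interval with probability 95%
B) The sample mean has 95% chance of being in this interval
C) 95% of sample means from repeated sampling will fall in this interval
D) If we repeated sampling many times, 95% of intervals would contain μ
D

A) Wrong — μ is fixed; the randomness lives in the interval, not in μ.
B) Wrong — x̄ is observed and sits in the interval by construction.
C) Wrong — coverage applies to intervals containing μ, not to future x̄ values.
D) Correct — this is the frequentist long-run coverage interpretation.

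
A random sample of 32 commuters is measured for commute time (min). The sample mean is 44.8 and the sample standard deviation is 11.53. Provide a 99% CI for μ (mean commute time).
(39.21, 50.39)

t-interval (σ unknown):
df = n - 1 = 31
t* = 2.744 for 99% confidence

Margin of error = t* · s/√n = 2.744 · 11.53/√32 = 5.59

CI: (39.21, 50.39)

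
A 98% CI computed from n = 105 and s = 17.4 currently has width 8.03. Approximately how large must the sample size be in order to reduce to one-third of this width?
n ≈ 945

CI width ∝ 1/√n
To reduce width by factor 3, need √n to grow by 3 → need 3² = 9 times as many samples.

Current: n = 105, width = 8.03
New: n = 945, width ≈ 2.64

Width reduced by factor of 8.03/2.64 = 3.04.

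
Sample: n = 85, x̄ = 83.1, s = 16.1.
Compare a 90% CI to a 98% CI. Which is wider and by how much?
98% CI is wider by 2.47

df = 84
90% CI: t* = 1.663, (80.20, 86.00), width = 2 · t* · s/√n = 5.81
98% CI: t* = 2.372, (78.96, 87.24), width = 2 · t* · s/√n = 8.28

The 98% CI is wider by 8.28 - 5.81 = 2.47.
Higher confidence requires a wider interval.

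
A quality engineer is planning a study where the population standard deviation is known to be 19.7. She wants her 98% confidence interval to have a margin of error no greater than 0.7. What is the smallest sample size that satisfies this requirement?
n ≥ 4286

For margin E ≤ 0.7:
n ≥ (z* · σ / E)²
n ≥ (2.326 · 19.7 / 0.7)²
n ≥ 4285.05

Minimum n = 4286 (rounding up)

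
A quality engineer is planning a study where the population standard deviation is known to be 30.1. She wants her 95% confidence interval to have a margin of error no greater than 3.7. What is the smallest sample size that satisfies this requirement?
n ≥ 255

For margin E ≤ 3.7:
n ≥ (z* · σ / E)²
n ≥ (1.960 · 30.1 / 3.7)²
n ≥ 254.24

Minimum n = 255 (rounding up)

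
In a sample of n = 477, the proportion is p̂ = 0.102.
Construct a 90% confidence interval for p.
(0.079, 0.125)

Proportion CI:
SE = √(p̂(1-p̂)/n) = √(0.102 · 0.898 / 477) = 0.01386

z* = 1.645
Margin = z* · SE = 1.645 · 0.01386 = 0.0228

CI: 0.102 ± 0.0228 = (0.079, 0.125)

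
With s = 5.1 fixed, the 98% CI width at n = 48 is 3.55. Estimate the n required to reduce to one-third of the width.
n ≈ 432

CI width ∝ 1/√n
To reduce width by factor 3, need √n to grow by 3 → need 3² = 9 times as many samples.

Current: n = 48, width = 3.55
New: n = 432, width ≈ 1.15

Width reduced by factor of 3.55/1.15 = 3.09.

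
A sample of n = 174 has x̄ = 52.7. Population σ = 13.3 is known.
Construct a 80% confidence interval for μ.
(51.41, 53.99)

z-interval (σ known):
z* = 1.282 for 80% confidence

Margin of error = z* · σ/√n = 1.282 · 13.3/√174 = 1.29

CI: (52.7 - 1.29, 52.7 + 1.29) = (51.41, 53.99)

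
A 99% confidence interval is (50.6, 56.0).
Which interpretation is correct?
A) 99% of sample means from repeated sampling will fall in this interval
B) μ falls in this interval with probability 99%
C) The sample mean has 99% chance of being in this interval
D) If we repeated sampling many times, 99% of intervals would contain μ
D

A) Wrong — coverage applies to intervals containing μ, not to future x̄ values.
B) Wrong — μ is fixed; the randomness lives in the interval, not in μ.
C) Wrong — x̄ is observed and sits in the interval by construction.
D) Correct — this is the frequentist long-run coverage interpretation.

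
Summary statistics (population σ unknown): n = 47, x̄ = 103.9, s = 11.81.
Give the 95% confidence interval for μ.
(100.43, 107.37)

t-interval (σ unknown):
df = n - 1 = 46
t* = 2.013 for 95% confidence

Margin of error = t* · s/√n = 2.013 · 11.81/√47 = 3.47

CI: (100.43, 107.37)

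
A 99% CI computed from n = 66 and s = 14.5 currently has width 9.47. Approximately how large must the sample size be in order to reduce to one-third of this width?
n ≈ 594

CI width ∝ 1/√n
To reduce width by factor 3, need √n to grow by 3 → need 3² = 9 times as many samples.

Current: n = 66, width = 9.47
New: n = 594, width ≈ 3.07

Width reduced by factor of 9.47/3.07 = 3.08.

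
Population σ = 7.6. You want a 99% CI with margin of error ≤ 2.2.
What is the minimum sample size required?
n ≥ 80

For margin E ≤ 2.2:
n ≥ (z* · σ / E)²
n ≥ (2.576 · 7.6 / 2.2)²
n ≥ 79.19

Minimum n = 80 (rounding up)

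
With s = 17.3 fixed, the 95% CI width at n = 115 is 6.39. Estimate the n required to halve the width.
n ≈ 460

CI width ∝ 1/√n
To reduce width by factor 2, need √n to grow by 2 → need 2² = 4 times as many samples.

Current: n = 115, width = 6.39
New: n = 460, width ≈ 3.17

Width reduced by factor of 6.39/3.17 = 2.02.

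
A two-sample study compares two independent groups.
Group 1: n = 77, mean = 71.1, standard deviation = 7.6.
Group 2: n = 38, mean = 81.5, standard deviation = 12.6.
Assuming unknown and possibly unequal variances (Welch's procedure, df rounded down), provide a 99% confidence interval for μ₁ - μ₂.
(-16.34, -4.46)

Difference: x̄₁ - x̄₂ = -10.40
SE = √(s₁²/n₁ + s₂²/n₂) = √(7.6²/77 + 12.6²/38) = 2.2199
df = 50.68 → 50 (Welch–Satterthwaite, rounded down)
t* = 2.678

CI: -10.40 ± 2.678 · 2.2199 = -10.40 ± 5.94 = (-16.34, -4.46)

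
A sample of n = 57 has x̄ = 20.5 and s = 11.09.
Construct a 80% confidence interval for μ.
(18.59, 22.41)

t-interval (σ unknown):
df = n - 1 = 56
t* = 1.297 for 80% confidence

Margin of error = t* · s/√n = 1.297 · 11.09/√57 = 1.91

CI: (18.59, 22.41)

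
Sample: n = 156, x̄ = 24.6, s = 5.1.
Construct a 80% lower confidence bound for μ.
μ ≥ 24.26

Lower bound (one-sided):
t* = 0.844 (one-sided for 80%)
Lower bound = x̄ - t* · s/√n = 24.6 - 0.844 · 5.1/√156 = 24.26

We are 80% confident that μ ≥ 24.26.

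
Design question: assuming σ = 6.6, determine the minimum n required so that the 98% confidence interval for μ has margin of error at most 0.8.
n ≥ 369

For margin E ≤ 0.8:
n ≥ (z* · σ / E)²
n ≥ (2.326 · 6.6 / 0.8)²
n ≥ 368.24

Minimum n = 369 (rounding up)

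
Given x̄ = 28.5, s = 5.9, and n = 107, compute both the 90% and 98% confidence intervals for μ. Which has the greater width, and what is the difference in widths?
98% CI is wider by 0.80

df = 106
90% CI: t* = 1.659, (27.55, 29.45), width = 2 · t* · s/√n = 1.89
98% CI: t* = 2.362, (27.15, 29.85), width = 2 · t* · s/√n = 2.69

The 98% CI is wider by 2.69 - 1.89 = 0.80.
Higher confidence requires a wider interval.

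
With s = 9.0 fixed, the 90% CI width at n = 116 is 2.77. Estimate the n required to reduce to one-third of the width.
n ≈ 1044

CI width ∝ 1/√n
To reduce width by factor 3, need √n to grow by 3 → need 3² = 9 times as many samples.

Current: n = 116, width = 2.77
New: n = 1044, width ≈ 0.92

Width reduced by factor of 2.77/0.92 = 3.01.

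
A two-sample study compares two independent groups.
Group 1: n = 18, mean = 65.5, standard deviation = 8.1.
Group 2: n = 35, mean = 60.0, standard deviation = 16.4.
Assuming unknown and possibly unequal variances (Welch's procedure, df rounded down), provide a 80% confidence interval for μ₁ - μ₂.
(1.13, 9.87)

Difference: x̄₁ - x̄₂ = 5.50
SE = √(s₁²/n₁ + s₂²/n₂) = √(8.1²/18 + 16.4²/35) = 3.3659
df = 50.97 → 50 (Welch–Satterthwaite, rounded down)
t* = 1.299

CI: 5.50 ± 1.299 · 3.3659 = 5.50 ± 4.37 = (1.13, 9.87)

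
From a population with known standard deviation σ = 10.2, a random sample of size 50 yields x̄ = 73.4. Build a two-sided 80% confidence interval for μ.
(71.55, 75.25)

z-interval (σ known):
z* = 1.282 for 80% confidence

Margin of error = z* · σ/√n = 1.282 · 10.2/√50 = 1.85

CI: (73.4 - 1.85, 73.4 + 1.85) = (71.55, 75.25)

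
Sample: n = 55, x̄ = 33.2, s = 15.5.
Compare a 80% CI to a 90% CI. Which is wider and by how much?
90% CI is wider by 1.58

df = 54
80% CI: t* = 1.297, (30.49, 35.91), width = 2 · t* · s/√n = 5.42
90% CI: t* = 1.674, (29.70, 36.70), width = 2 · t* · s/√n = 7.00

The 90% CI is wider by 7.00 - 5.42 = 1.58.
Higher confidence requires a wider interval.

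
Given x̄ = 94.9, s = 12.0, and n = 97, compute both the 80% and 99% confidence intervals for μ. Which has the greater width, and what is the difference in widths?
99% CI is wider by 3.26

df = 96
80% CI: t* = 1.290, (93.33, 96.47), width = 2 · t* · s/√n = 3.14
99% CI: t* = 2.628, (91.70, 98.10), width = 2 · t* · s/√n = 6.40

The 99% CI is wider by 6.40 - 3.14 = 3.26.
Higher confidence requires a wider interval.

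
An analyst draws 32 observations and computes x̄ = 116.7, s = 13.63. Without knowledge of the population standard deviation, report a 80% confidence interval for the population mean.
(113.55, 119.85)

t-interval (σ unknown):
df = n - 1 = 31
t* = 1.309 for 80% confidence

Margin of error = t* · s/√n = 1.309 · 13.63/√32 = 3.15

CI: (113.55, 119.85)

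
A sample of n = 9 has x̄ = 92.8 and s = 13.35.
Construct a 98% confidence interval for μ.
(79.91, 105.69)

t-interval (σ unknown):
df = n - 1 = 8
t* = 2.896 for 98% confidence

Margin of error = t* · s/√n = 2.896 · 13.35/√9 = 12.89

CI: (79.91, 105.69)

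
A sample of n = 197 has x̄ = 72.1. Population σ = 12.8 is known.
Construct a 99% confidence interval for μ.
(69.75, 74.45)

z-interval (σ known):
z* = 2.576 for 99% confidence

Margin of error = z* · σ/√n = 2.576 · 12.8/√197 = 2.35

CI: (72.1 - 2.35, 72.1 + 2.35) = (69.75, 74.45)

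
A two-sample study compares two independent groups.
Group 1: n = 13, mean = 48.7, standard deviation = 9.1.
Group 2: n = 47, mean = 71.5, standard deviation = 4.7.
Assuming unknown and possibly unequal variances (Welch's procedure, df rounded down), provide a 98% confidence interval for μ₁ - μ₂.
(-29.73, -15.87)

Difference: x̄₁ - x̄₂ = -22.80
SE = √(s₁²/n₁ + s₂²/n₂) = √(9.1²/13 + 4.7²/47) = 2.6153
df = 13.82 → 13 (Welch–Satterthwaite, rounded down)
t* = 2.650

CI: -22.80 ± 2.650 · 2.6153 = -22.80 ± 6.93 = (-29.73, -15.87)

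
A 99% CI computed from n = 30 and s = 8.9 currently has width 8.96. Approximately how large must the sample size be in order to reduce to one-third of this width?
n ≈ 270

CI width ∝ 1/√n
To reduce width by factor 3, need √n to grow by 3 → need 3² = 9 times as many samples.

Current: n = 30, width = 8.96
New: n = 270, width ≈ 2.81

Width reduced by factor of 8.96/2.81 = 3.19.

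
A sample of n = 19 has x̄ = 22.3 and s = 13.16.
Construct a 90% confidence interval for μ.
(17.06, 27.54)

t-interval (σ unknown):
df = n - 1 = 18
t* = 1.734 for 90% confidence

Margin of error = t* · s/√n = 1.734 · 13.16/√19 = 5.24

CI: (17.06, 27.54)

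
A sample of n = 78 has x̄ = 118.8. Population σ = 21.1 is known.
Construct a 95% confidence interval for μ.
(114.12, 123.48)

z-interval (σ known):
z* = 1.960 for 95% confidence

Margin of error = z* · σ/√n = 1.960 · 21.1/√78 = 4.68

CI: (118.8 - 4.68, 118.8 + 4.68) = (114.12, 123.48)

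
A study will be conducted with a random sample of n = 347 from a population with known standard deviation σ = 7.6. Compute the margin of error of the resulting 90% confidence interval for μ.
Margin of error = 0.67

Margin of error = z* · σ/√n
= 1.645 · 7.6/√347
= 1.645 · 7.6/18.6279
= 0.67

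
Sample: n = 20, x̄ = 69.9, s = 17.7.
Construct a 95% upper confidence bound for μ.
μ ≤ 76.74

Upper bound (one-sided):
t* = 1.729 (one-sided for 95%)
Upper bound = x̄ + t* · s/√n = 69.9 + 1.729 · 17.7/√20 = 76.74

We are 95% confident that μ ≤ 76.74.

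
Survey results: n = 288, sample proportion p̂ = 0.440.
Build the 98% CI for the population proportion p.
(0.372, 0.508)

Proportion CI:
SE = √(p̂(1-p̂)/n) = √(0.440 · 0.560 / 288) = 0.02925

z* = 2.326
Margin = z* · SE = 2.326 · 0.02925 = 0.0680

CI: 0.440 ± 0.0680 = (0.372, 0.508)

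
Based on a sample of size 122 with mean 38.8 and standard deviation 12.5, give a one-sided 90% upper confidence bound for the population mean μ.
μ ≤ 40.26

Upper bound (one-sided):
t* = 1.289 (one-sided for 90%)
Upper bound = x̄ + t* · s/√n = 38.8 + 1.289 · 12.5/√122 = 40.26

We are 90% confident that μ ≤ 40.26.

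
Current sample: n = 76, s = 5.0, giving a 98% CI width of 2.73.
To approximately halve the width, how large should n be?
n ≈ 304

CI width ∝ 1/√n
To reduce width by factor 2, need √n to grow by 2 → need 2² = 4 times as many samples.

Current: n = 76, width = 2.73
New: n = 304, width ≈ 1.34

Width reduced by factor of 2.73/1.34 = 2.04.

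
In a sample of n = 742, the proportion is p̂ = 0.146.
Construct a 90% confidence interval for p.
(0.125, 0.167)

Proportion CI:
SE = √(p̂(1-p̂)/n) = √(0.146 · 0.854 / 742) = 0.01296

z* = 1.645
Margin = z* · SE = 1.645 · 0.01296 = 0.0213

CI: 0.146 ± 0.0213 = (0.125, 0.167)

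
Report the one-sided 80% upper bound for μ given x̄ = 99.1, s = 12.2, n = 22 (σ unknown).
μ ≤ 101.33

Upper bound (one-sided):
t* = 0.859 (one-sided for 80%)
Upper bound = x̄ + t* · s/√n = 99.1 + 0.859 · 12.2/√22 = 101.33

We are 80% confident that μ ≤ 101.33.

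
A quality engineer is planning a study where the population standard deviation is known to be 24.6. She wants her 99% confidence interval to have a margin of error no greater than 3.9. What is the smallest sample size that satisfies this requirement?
n ≥ 265

For margin E ≤ 3.9:
n ≥ (z* · σ / E)²
n ≥ (2.576 · 24.6 / 3.9)²
n ≥ 264.02

Minimum n = 265 (rounding up)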